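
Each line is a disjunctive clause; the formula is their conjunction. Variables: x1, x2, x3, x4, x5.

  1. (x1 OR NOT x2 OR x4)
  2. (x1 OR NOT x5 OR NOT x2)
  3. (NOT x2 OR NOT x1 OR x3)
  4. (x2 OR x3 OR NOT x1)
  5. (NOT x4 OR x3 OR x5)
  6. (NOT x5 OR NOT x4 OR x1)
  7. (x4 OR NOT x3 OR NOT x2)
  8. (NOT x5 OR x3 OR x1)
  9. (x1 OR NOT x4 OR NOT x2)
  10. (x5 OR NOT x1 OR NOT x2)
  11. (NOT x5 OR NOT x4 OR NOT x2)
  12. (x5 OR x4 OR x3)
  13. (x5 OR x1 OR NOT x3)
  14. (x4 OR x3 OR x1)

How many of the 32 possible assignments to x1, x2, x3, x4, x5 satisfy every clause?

5

Satisfying assignments:
  x1=F x2=F x3=T x4=F x5=T
  x1=T x2=F x3=T x4=F x5=F
  x1=T x2=F x3=T x4=F x5=T
  x1=T x2=F x3=T x4=T x5=F
  x1=T x2=F x3=T x4=T x5=T
Count: 5.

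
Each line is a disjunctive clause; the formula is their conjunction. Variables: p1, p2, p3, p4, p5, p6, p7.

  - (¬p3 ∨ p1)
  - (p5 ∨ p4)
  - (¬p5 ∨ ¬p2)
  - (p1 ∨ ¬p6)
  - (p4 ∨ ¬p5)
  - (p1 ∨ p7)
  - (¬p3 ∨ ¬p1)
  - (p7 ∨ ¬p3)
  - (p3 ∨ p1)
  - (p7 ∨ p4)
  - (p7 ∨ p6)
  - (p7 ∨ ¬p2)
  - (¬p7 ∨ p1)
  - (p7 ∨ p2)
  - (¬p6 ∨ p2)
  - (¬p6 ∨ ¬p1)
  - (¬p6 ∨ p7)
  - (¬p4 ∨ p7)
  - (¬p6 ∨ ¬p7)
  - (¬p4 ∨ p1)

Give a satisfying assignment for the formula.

p1=T, p2=T, p3=F, p4=T, p5=F, p6=F, p7=T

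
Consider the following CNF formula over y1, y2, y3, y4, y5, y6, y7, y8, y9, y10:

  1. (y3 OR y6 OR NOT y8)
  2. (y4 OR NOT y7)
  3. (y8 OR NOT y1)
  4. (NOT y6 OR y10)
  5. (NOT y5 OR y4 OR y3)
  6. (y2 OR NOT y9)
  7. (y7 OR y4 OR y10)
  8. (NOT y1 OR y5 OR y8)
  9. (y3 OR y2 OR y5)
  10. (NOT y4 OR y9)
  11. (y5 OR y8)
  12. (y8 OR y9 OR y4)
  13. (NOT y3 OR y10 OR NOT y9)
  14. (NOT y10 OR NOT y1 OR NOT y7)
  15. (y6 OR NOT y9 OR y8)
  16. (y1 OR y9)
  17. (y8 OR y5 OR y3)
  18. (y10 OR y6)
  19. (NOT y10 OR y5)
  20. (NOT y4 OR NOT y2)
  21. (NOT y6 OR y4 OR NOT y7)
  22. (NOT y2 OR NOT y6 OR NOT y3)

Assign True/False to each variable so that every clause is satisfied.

Try y1 = True.
  then y8 is forced to True.
For the remaining variables, y2 = False, y3 = True, y4 = False, y5 = True, y6 = False, y7 = False, y9 = False, y10 = True works.
Check each clause:
  1. (NOT y8 OR y3 OR y6) — y3 is true.
  2. (NOT y7 OR y4) — NOT y7 is true.
  3. (NOT y1 OR y8) — y8 is true.
  4. (NOT y6 OR y10) — y10 is true.
  5. (y4 OR NOT y5 OR y3) — y3 is true.
  6. (y2 OR NOT y9) — NOT y9 is true.
  7. (y7 OR y10 OR y4) — y10 is true.
  8. (NOT y1 OR y5 OR y8) — y8 is true.
  9. (y2 OR y3 OR y5) — y3 is true.
  10. (NOT y4 OR y9) — NOT y4 is true.
  11. (y5 OR y8) — y8 is true.
  12. (y4 OR y9 OR y8) — y8 is true.
  13. (y10 OR NOT y9 OR NOT y3) — y10 is true.
  14. (NOT y10 OR NOT y1 OR NOT y7) — NOT y7 is true.
  15. (NOT y9 OR y8 OR y6) — y8 is true.
  16. (y1 OR y9) — y1 is true.
  17. (y8 OR y3 OR y5) — y8 is true.
  18. (y10 OR y6) — y10 is true.
  19. (NOT y10 OR y5) — y5 is true.
  20. (NOT y2 OR NOT y4) — NOT y4 is true.
  21. (y4 OR NOT y7 OR NOT y6) — NOT y7 is true.
  22. (NOT y6 OR NOT y3 OR NOT y2) — NOT y6 is true.

y1=True  y2=False  y3=True  y4=False  y5=True  y6=False  y7=False  y8=True  y9=False  y10=True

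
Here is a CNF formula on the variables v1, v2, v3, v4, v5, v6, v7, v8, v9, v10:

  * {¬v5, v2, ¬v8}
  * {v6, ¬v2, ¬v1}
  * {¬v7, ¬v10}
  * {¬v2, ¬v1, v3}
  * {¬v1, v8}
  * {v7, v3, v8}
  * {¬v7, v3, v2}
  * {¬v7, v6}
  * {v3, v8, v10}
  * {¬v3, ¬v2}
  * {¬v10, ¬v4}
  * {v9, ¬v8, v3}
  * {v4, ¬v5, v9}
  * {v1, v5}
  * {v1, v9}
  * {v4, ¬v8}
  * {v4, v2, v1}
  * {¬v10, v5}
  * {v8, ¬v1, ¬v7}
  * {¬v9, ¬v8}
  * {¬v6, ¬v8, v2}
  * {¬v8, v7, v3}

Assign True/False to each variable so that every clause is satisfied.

v1 = 0, v2 = 0, v3 = 1, v4 = 1, v5 = 1, v6 = 1, v7 = 0, v8 = 0, v9 = 1, v10 = 0

Set v1 = False and propagate.
  then v5 is forced to True.
  then v9 is forced to True.
  then v8 is forced to False.
Branch on v2: take v2 = False.
  then v4 is forced to True.
  then v10 is forced to False.
  then v3 is forced to True.
For the remaining variables, v6 = True, v7 = False works.
Check each clause:
  1. {v2, ¬v5, ¬v8} — ¬v8 is true.
  2. {¬v2, ¬v1, v6} — ¬v2 is true.
  3. {¬v10, ¬v7} — ¬v7 is true.
  4. {¬v1, v3, ¬v2} — v3 is true.
  5. {¬v1, v8} — ¬v1 is true.
  6. {v7, v8, v3} — v3 is true.
  7. {¬v7, v3, v2} — ¬v7 is true.
  8. {¬v7, v6} — ¬v7 is true.
  9. {v8, v3, v10} — v3 is true.
  10. {¬v3, ¬v2} — ¬v2 is true.
  11. {¬v4, ¬v10} — ¬v10 is true.
  12. {¬v8, v3, v9} — ¬v8 is true.
  13. {v4, v9, ¬v5} — v9 is true.
  14. {v5, v1} — v5 is true.
  15. {v1, v9} — v9 is true.
  16. {v4, ¬v8} — ¬v8 is true.
  17. {v2, v1, v4} — v4 is true.
  18. {v5, ¬v10} — v5 is true.
  19. {¬v1, ¬v7, v8} — ¬v7 is true.
  20. {¬v9, ¬v8} — ¬v8 is true.
  21. {¬v8, v2, ¬v6} — ¬v8 is true.
  22. {¬v8, v3, v7} — ¬v8 is true.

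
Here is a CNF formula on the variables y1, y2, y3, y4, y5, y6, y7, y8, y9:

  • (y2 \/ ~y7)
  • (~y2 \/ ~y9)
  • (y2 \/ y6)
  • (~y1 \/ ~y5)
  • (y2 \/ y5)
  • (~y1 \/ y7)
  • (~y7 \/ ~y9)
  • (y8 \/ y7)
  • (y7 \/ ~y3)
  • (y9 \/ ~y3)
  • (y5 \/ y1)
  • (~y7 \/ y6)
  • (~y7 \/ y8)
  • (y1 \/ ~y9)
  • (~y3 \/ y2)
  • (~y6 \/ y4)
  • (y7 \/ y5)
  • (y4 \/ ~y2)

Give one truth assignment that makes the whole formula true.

y1 = F, y2 = T, y3 = F, y4 = T, y5 = T, y6 = T, y7 = F, y8 = T, y9 = F

Check each clause:
  1. (y2 \/ ~y7) — ~y7 is true.
  2. (~y2 \/ ~y9) — ~y9 is true.
  3. (y6 \/ y2) — y2 is true.
  4. (~y1 \/ ~y5) — ~y1 is true.
  5. (y5 \/ y2) — y2 is true.
  6. (~y1 \/ y7) — ~y1 is true.
  7. (~y7 \/ ~y9) — ~y7 is true.
  8. (y8 \/ y7) — y8 is true.
  9. (y7 \/ ~y3) — ~y3 is true.
  10. (~y3 \/ y9) — ~y3 is true.
  11. (y1 \/ y5) — y5 is true.
  12. (~y7 \/ y6) — ~y7 is true.
  13. (y8 \/ ~y7) — y8 is true.
  14. (y1 \/ ~y9) — ~y9 is true.
  15. (y2 \/ ~y3) — y2 is true.
  16. (~y6 \/ y4) — y4 is true.
  17. (y5 \/ y7) — y5 is true.
  18. (y4 \/ ~y2) — y4 is true.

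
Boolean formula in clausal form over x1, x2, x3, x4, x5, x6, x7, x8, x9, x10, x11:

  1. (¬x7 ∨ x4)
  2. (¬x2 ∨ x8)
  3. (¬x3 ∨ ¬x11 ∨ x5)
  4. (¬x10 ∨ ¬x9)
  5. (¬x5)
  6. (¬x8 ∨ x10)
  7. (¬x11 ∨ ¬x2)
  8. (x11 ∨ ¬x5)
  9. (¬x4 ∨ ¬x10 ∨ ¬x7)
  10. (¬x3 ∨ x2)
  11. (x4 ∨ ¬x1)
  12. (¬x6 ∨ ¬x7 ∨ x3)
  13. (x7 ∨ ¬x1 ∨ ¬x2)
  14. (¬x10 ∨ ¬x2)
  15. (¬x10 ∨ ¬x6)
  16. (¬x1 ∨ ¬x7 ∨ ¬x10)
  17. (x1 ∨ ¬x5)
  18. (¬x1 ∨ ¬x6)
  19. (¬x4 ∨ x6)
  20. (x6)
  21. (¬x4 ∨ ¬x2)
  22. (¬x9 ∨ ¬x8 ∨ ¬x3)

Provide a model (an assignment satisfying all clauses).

The clause (¬x5) is unit: x5 must be False.
The clause (x6) is unit: x6 must be True.
(¬x10) is a unit clause, so x10 = False.
Unit propagation: (¬x8) forces x8 = False.
(¬x2) is a unit clause, so x2 = False.
The clause (¬x3) is unit: x3 must be False.
(¬x7) is a unit clause, so x7 = False.
(¬x1) is a unit clause, so x1 = False.
x4, x9, x11 are now unconstrained; take x4 = False, x9 = False, x11 = False.
Every clause has at least one true literal under this assignment.

x1 = F, x2 = F, x3 = F, x4 = F, x5 = F, x6 = T, x7 = F, x8 = F, x9 = F, x10 = F, x11 = F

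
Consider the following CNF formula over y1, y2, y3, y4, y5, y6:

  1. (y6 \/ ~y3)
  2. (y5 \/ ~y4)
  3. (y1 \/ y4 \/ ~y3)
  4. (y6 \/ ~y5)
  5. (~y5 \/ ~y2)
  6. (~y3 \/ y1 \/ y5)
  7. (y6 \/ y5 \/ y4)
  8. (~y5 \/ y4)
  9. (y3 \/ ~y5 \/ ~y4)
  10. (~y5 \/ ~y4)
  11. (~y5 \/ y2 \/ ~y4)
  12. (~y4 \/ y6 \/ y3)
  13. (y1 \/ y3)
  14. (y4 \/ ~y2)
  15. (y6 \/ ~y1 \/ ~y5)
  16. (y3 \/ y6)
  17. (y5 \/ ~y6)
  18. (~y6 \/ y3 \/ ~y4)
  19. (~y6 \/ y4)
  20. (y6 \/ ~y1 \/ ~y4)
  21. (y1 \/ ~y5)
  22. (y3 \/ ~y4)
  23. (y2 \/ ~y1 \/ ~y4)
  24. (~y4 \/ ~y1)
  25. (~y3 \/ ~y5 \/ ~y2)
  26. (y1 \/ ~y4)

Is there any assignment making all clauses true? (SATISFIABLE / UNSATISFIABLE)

UNSATISFIABLE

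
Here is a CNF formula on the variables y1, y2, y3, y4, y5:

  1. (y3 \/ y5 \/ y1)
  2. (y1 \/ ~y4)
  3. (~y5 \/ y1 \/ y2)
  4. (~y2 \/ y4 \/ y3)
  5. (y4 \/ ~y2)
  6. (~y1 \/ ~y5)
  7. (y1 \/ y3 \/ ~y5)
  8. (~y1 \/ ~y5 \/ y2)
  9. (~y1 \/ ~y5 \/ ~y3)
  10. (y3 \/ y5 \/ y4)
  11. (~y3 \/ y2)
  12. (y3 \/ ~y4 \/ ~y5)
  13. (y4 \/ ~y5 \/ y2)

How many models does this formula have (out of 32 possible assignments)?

3

Satisfying assignments:
  y1=1 y2=0 y3=0 y4=1 y5=0
  y1=1 y2=1 y3=0 y4=1 y5=0
  y1=1 y2=1 y3=1 y4=1 y5=0
Count: 3.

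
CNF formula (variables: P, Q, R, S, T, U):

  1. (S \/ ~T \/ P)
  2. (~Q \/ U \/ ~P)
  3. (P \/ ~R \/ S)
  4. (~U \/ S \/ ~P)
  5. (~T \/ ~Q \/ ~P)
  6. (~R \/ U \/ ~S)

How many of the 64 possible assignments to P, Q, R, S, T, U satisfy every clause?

Case analysis on P and S:
  P=T, S=T: 8 of the 16 assignments to (Q,R,T,U) work.
  P=T, S=F: remaining (Q,R,T,U) ∈ {(F,F,F,F); (F,F,T,F); (F,T,F,F); (F,T,T,F)} — 4.
  P=F, S=T: Q, T free; 3 ways for (R,U) × 2^2 = 12.
  P=F, S=F: remaining (Q,R,T,U) ∈ {(F,F,F,F); (F,F,F,T); (T,F,F,F); (T,F,F,T)} — 4.
Total: 8 + 4 + 12 + 4 = 28.

28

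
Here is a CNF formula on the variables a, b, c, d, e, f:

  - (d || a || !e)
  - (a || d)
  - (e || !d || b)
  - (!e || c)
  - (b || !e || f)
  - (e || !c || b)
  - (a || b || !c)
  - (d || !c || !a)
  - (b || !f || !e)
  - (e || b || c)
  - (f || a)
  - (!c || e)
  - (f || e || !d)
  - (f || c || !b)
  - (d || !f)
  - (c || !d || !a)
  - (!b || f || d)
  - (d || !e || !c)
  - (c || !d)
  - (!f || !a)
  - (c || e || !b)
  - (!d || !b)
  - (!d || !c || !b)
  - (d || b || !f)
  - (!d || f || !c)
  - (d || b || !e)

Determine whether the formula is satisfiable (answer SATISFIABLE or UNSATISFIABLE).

d = True:
  propagation gives c=True, e=True, b=False, f=True; an empty clause results — contradiction.
d = False:
  propagation gives a=True, c=False, e=False, b=True; an empty clause results — contradiction.
Every branch closes, so no satisfying assignment exists.

UNSATISFIABLE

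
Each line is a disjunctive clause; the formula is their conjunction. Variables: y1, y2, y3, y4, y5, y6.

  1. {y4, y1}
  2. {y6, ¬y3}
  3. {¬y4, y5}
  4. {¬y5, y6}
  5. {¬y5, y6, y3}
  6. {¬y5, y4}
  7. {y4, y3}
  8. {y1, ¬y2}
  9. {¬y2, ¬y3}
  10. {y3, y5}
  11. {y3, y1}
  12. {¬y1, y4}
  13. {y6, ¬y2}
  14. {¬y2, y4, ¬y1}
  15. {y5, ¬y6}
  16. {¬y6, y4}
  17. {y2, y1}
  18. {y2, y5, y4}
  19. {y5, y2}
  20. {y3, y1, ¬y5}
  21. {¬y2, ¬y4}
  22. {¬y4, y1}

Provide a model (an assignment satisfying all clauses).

y1 = True, y2 = False, y3 = False, y4 = True, y5 = True, y6 = True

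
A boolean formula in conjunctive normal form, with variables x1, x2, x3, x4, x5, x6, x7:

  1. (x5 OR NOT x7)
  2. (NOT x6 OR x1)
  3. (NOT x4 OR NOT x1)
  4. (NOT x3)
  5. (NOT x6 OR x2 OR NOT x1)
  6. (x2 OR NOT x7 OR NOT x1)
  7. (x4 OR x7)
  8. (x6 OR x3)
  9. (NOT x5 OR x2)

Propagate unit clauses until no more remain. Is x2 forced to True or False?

(NOT x3) stands alone — x3 = False.
In (x6 OR x3), x3 is now false; x6 must hold, so x6 = True.
(x1 OR NOT x6) with x6 = True leaves only x1, so x1 = True.
(NOT x4 OR NOT x1) with x1 = True leaves only NOT x4, so x4 = False.
From (x2 OR NOT x1 OR NOT x6) and x6 = True, x1 = True: x2 = True.

True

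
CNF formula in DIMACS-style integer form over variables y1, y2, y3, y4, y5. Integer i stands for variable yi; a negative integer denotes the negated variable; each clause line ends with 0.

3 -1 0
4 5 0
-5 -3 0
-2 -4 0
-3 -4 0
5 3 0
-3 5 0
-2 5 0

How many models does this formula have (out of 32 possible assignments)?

Satisfying assignments:
  y1=0 y2=0 y3=0 y4=0 y5=1
  y1=0 y2=0 y3=0 y4=1 y5=1
  y1=0 y2=1 y3=0 y4=0 y5=1
Count: 3.

3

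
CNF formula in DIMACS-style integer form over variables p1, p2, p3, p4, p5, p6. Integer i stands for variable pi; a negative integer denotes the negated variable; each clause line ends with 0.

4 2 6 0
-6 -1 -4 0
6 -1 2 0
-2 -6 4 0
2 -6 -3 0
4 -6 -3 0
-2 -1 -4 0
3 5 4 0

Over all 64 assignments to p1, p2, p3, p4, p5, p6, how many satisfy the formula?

22

Case analysis on p4 and p6:
  p4=1, p6=1: p5 free; 3 ways for (p1,p2,p3) × 2^1 = 6.
  p4=1, p6=0: forces p1=0; p2, p3, p5 free → 2^3 = 8.
  p4=0, p6=1: remaining (p1,p2,p3,p5) ∈ {(0,0,0,1); (1,0,0,1)} — 2.
  p4=0, p6=0: p1 free; 3 ways for (p2,p3,p5) × 2^1 = 6.
Total: 6 + 8 + 2 + 6 = 22.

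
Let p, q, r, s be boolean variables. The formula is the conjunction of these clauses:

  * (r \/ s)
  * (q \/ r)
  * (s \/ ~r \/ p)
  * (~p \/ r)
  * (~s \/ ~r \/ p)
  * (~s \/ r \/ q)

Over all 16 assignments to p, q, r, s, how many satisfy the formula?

Satisfying assignments:
  p=0 q=1 r=0 s=1
  p=1 q=0 r=1 s=0
  p=1 q=0 r=1 s=1
  p=1 q=1 r=1 s=0
  p=1 q=1 r=1 s=1
That's 5 in total.

5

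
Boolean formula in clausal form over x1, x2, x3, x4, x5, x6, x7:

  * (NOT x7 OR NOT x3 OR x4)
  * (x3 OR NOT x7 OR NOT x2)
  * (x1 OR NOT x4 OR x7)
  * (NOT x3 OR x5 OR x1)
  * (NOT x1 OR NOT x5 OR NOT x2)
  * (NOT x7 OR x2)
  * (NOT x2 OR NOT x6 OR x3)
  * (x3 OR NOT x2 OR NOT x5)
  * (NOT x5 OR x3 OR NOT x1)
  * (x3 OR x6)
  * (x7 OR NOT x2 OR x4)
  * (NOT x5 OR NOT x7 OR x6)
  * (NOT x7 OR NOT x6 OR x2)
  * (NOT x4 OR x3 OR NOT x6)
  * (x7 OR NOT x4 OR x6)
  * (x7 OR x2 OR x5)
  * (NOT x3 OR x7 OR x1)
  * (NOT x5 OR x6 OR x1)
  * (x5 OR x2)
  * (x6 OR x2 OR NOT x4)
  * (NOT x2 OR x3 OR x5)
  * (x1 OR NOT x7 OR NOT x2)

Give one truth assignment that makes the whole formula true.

x1=True  x2=False  x3=True  x4=False  x5=True  x6=False  x7=False

Check each clause:
  1. (NOT x3 OR NOT x7 OR x4) — NOT x7 is true.
  2. (NOT x2 OR x3 OR NOT x7) — NOT x7 is true.
  3. (x7 OR x1 OR NOT x4) — x1 is true.
  4. (x5 OR x1 OR NOT x3) — x1 is true.
  5. (NOT x2 OR NOT x5 OR NOT x1) — NOT x2 is true.
  6. (NOT x7 OR x2) — NOT x7 is true.
  7. (NOT x2 OR x3 OR NOT x6) — NOT x6 is true.
  8. (NOT x2 OR x3 OR NOT x5) — x3 is true.
  9. (NOT x1 OR x3 OR NOT x5) — x3 is true.
  10. (x6 OR x3) — x3 is true.
  11. (NOT x2 OR x4 OR x7) — NOT x2 is true.
  12. (NOT x7 OR x6 OR NOT x5) — NOT x7 is true.
  13. (x2 OR NOT x7 OR NOT x6) — NOT x7 is true.
  14. (NOT x4 OR x3 OR NOT x6) — NOT x6 is true.
  15. (x6 OR x7 OR NOT x4) — NOT x4 is true.
  16. (x7 OR x5 OR x2) — x5 is true.
  17. (NOT x3 OR x7 OR x1) — x1 is true.
  18. (NOT x5 OR x1 OR x6) — x1 is true.
  19. (x5 OR x2) — x5 is true.
  20. (x2 OR x6 OR NOT x4) — NOT x4 is true.
  21. (x5 OR x3 OR NOT x2) — x3 is true.
  22. (NOT x2 OR x1 OR NOT x7) — NOT x7 is true.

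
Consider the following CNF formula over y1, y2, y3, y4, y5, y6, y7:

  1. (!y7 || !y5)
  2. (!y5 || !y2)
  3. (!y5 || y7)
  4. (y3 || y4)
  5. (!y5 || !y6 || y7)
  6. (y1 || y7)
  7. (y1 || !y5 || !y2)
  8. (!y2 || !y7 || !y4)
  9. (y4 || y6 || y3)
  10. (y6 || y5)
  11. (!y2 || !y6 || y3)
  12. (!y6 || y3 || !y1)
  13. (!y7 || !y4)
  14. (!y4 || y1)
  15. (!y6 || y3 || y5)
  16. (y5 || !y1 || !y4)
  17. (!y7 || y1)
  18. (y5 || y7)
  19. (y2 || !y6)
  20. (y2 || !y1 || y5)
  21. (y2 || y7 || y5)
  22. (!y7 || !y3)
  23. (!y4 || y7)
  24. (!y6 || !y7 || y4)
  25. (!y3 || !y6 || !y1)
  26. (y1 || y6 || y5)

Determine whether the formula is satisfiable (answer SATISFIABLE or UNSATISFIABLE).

UNSATISFIABLE

y5 = True:
  propagation gives y7=False; an empty clause results — contradiction.
y5 = False:
  propagation gives y6=True, y3=True, y7=True; an empty clause results — contradiction.
Every branch closes, so no satisfying assignment exists.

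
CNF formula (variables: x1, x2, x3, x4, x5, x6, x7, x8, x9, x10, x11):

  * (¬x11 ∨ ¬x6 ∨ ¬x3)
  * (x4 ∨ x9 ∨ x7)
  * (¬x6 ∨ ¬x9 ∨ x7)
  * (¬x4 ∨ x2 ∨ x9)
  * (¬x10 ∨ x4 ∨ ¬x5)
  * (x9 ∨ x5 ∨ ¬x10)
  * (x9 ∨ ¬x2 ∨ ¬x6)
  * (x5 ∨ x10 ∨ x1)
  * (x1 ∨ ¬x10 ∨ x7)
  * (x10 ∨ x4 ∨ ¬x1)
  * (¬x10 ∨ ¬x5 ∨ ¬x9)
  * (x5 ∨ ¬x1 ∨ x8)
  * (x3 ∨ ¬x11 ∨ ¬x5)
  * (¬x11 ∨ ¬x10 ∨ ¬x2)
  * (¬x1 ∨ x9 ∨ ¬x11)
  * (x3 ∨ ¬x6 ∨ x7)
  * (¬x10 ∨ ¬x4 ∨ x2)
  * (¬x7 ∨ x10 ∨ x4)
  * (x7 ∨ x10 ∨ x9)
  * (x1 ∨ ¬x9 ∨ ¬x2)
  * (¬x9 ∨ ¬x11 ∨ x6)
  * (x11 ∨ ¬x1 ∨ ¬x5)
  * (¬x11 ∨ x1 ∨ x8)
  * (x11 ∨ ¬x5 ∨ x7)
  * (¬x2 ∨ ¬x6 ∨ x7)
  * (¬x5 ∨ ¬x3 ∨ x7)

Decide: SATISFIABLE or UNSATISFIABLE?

Pure literal: x8 appears only positively; assign x8 = True.
Try x1 = True.
The remaining clauses are satisfied by x2 = True, x3 = True, x4 = True, x5 = False, x6 = False, x7 = True, x9 = False, x10 = False, x11 = False.
So x1 = True, x2 = True, x3 = True, x4 = True, x5 = False, x6 = False, x7 = True, x8 = True, x9 = False, x10 = False, x11 = False is a satisfying assignment.

SATISFIABLE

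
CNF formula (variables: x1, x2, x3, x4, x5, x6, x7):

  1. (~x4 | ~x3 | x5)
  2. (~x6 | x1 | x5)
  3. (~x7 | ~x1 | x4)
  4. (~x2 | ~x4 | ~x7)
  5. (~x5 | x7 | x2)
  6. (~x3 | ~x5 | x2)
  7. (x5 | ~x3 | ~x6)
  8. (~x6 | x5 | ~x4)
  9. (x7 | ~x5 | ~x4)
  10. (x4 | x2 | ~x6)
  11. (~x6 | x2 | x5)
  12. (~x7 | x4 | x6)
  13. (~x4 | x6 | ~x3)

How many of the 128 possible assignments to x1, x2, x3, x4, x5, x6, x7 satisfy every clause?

29

Split on x4, then x5.
  x4=T, x5=T: remaining (x1,x2,x3,x6,x7) ∈ {(F,F,F,F,T); (F,F,F,T,T); (T,F,F,F,T); (T,F,F,T,T)} — 4.
  x4=T, x5=F: x1 free; 3 ways for (x2,x3,x6,x7) × 2^1 = 6.
  x4=F, x5=T: x3 free; 5 ways for (x1,x2,x6,x7) × 2^1 = 10.
  x4=F, x5=F: 9 of the 32 assignments to (x1,x2,x3,x6,x7) work.
Total: 4 + 6 + 10 + 9 = 29.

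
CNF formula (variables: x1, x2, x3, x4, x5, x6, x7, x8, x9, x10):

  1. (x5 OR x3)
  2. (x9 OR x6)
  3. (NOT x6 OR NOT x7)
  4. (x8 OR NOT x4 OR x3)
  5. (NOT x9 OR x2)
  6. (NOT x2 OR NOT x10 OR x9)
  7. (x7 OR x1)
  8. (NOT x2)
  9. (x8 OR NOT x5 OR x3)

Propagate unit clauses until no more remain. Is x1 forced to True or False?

True

(NOT x2) stands alone — x2 = False.
In (x2 OR NOT x9), x2 is now false; NOT x9 must hold, so x9 = False.
(x9 OR x6) with x9 = False leaves only x6, so x6 = True.
In (NOT x7 OR NOT x6), NOT x6 is now false; NOT x7 must hold, so x7 = False.
In (x7 OR x1), x7 is now false; x1 must hold, so x1 = True.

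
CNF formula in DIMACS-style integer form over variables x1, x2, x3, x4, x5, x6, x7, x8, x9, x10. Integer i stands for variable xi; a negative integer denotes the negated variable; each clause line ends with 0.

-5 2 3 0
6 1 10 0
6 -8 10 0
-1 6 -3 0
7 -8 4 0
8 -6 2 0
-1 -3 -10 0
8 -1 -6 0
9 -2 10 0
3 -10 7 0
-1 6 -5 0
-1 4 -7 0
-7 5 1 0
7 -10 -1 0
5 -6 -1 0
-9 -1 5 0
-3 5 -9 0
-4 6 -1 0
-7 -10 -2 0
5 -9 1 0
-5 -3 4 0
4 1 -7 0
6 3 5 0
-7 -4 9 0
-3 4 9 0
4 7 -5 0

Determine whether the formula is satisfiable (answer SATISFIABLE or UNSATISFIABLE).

Branch on x1: take x1 = False.
The remaining clauses are satisfied by x2 = True, x3 = True, x4 = True, x5 = True, x6 = False, x7 = False, x8 = True, x9 = False, x10 = True.
So x1=F, x2=T, x3=T, x4=T, x5=T, x6=F, x7=F, x8=T, x9=F, x10=T is a satisfying assignment.

SATISFIABLE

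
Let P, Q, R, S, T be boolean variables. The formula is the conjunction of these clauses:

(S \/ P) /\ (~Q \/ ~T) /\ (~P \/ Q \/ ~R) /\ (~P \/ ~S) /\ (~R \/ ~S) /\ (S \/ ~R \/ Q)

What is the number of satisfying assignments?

The models are:
  P=0 Q=0 R=0 S=1 T=0
  P=0 Q=0 R=0 S=1 T=1
  P=0 Q=1 R=0 S=1 T=0
  P=1 Q=0 R=0 S=0 T=0
  P=1 Q=0 R=0 S=0 T=1
  P=1 Q=1 R=0 S=0 T=0
  P=1 Q=1 R=1 S=0 T=0
Count: 7.

7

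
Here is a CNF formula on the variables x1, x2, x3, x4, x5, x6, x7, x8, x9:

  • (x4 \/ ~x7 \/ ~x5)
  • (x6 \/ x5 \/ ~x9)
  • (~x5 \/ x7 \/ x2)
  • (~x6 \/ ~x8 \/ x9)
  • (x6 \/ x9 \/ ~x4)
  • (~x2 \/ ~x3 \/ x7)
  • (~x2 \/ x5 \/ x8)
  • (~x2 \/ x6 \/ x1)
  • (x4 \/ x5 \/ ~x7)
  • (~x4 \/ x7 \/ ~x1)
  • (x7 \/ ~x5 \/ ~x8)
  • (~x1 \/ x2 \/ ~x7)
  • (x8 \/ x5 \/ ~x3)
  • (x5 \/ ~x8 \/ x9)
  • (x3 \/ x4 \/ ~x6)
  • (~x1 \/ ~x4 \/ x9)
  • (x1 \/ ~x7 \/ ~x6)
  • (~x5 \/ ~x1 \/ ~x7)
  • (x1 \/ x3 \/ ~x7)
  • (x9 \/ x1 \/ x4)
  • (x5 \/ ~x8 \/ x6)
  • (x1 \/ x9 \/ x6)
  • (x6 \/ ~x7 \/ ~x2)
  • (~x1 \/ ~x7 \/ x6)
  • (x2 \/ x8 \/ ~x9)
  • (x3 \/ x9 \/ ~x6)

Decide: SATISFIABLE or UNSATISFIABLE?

SATISFIABLE

Set x1 = False and propagate.
Set x2 = False and propagate.
The remaining clauses are satisfied by x3 = True, x4 = False, x5 = False, x6 = True, x7 = False, x8 = True, x9 = True.
So x1=False, x2=False, x3=True, x4=False, x5=False, x6=True, x7=False, x8=True, x9=True is a satisfying assignment.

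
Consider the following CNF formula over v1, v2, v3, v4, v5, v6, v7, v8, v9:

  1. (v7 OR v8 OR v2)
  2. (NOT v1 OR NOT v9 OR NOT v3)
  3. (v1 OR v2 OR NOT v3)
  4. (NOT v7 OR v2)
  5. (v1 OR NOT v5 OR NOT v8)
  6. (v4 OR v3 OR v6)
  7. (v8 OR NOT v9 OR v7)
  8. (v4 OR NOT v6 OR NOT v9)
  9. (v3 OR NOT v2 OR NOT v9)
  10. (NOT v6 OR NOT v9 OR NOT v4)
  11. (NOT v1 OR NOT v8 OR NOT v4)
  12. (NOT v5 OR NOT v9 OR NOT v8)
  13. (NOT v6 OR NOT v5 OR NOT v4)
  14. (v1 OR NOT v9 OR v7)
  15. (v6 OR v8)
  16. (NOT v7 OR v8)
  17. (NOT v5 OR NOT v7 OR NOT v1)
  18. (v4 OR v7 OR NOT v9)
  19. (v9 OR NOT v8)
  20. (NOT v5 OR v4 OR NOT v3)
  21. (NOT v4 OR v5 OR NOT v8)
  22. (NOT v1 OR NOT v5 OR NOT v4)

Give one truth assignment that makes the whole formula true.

v1=F, v2=T, v3=T, v4=T, v5=F, v6=T, v7=F, v8=F, v9=F

Check each clause:
  1. (v2 OR v8 OR v7) — v2 is true.
  2. (NOT v3 OR NOT v1 OR NOT v9) — NOT v1 is true.
  3. (v2 OR v1 OR NOT v3) — v2 is true.
  4. (NOT v7 OR v2) — NOT v7 is true.
  5. (v1 OR NOT v5 OR NOT v8) — NOT v8 is true.
  6. (v3 OR v4 OR v6) — v3 is true.
  7. (v8 OR NOT v9 OR v7) — NOT v9 is true.
  8. (NOT v6 OR v4 OR NOT v9) — v4 is true.
  9. (NOT v9 OR NOT v2 OR v3) — v3 is true.
  10. (NOT v6 OR NOT v4 OR NOT v9) — NOT v9 is true.
  11. (NOT v4 OR NOT v8 OR NOT v1) — NOT v8 is true.
  12. (NOT v9 OR NOT v8 OR NOT v5) — NOT v8 is true.
  13. (NOT v4 OR NOT v5 OR NOT v6) — NOT v5 is true.
  14. (NOT v9 OR v7 OR v1) — NOT v9 is true.
  15. (v8 OR v6) — v6 is true.
  16. (NOT v7 OR v8) — NOT v7 is true.
  17. (NOT v5 OR NOT v1 OR NOT v7) — NOT v7 is true.
  18. (NOT v9 OR v4 OR v7) — v4 is true.
  19. (v9 OR NOT v8) — NOT v8 is true.
  20. (NOT v3 OR NOT v5 OR v4) — NOT v5 is true.
  21. (v5 OR NOT v4 OR NOT v8) — NOT v8 is true.
  22. (NOT v5 OR NOT v4 OR NOT v1) — NOT v5 is true.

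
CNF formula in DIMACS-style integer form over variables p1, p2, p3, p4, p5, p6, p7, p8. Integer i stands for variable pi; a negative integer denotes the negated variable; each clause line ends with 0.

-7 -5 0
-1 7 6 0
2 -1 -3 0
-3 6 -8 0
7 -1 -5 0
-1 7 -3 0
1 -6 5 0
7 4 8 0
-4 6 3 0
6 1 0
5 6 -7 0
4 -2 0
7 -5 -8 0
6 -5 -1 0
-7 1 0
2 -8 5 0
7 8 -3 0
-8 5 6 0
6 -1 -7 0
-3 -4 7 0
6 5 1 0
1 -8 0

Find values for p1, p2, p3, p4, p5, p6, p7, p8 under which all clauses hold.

Try p1 = False.
  then p6 is forced to True.
  then p5 is forced to True.
  then p7 is forced to False.
  then p8 is forced to False.
  then p4 is forced to True.
  then p3 is forced to False.
p2 is now unconstrained; take p2 = True.
Check each clause:
  1. (~p7 | ~p5) — ~p7 is true.
  2. (~p1 | p7 | p6) — p6 is true.
  3. (p2 | ~p3 | ~p1) — p2 is true.
  4. (~p8 | ~p3 | p6) — ~p8 is true.
  5. (~p5 | p7 | ~p1) — ~p1 is true.
  6. (~p1 | p7 | ~p3) — ~p3 is true.
  7. (p1 | ~p6 | p5) — p5 is true.
  8. (p4 | p7 | p8) — p4 is true.
  9. (p3 | ~p4 | p6) — p6 is true.
  10. (p6 | p1) — p6 is true.
  11. (p5 | ~p7 | p6) — ~p7 is true.
  12. (~p2 | p4) — p4 is true.
  13. (~p8 | ~p5 | p7) — ~p8 is true.
  14. (~p1 | p6 | ~p5) — p6 is true.
  15. (p1 | ~p7) — ~p7 is true.
  16. (p5 | p2 | ~p8) — ~p8 is true.
  17. (p8 | p7 | ~p3) — ~p3 is true.
  18. (p6 | p5 | ~p8) — ~p8 is true.
  19. (~p1 | ~p7 | p6) — ~p7 is true.
  20. (~p4 | p7 | ~p3) — ~p3 is true.
  21. (p1 | p5 | p6) — p5 is true.
  22. (p1 | ~p8) — ~p8 is true.

p1=F, p2=T, p3=F, p4=T, p5=T, p6=T, p7=F, p8=F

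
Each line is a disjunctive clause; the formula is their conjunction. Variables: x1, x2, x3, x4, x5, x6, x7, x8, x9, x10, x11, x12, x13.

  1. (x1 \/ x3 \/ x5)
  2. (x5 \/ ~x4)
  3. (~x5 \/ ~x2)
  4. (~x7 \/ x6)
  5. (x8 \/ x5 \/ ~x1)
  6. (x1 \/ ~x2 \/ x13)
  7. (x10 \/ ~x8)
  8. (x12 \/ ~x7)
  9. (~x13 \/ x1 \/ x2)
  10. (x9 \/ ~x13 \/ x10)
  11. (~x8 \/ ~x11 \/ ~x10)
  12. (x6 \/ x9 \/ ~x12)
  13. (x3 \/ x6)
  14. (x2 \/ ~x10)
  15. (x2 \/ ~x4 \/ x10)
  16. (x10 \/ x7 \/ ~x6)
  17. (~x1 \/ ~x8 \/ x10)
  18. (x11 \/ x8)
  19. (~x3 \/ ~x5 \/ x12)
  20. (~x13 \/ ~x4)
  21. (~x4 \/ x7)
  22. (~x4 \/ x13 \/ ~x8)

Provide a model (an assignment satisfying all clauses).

x4 occurs only negated in the remaining clauses — set x4 = False.
x9 occurs only positively in the remaining clauses — set x9 = True.
Branch on x1: take x1 = True.
Set x2 = True and propagate.
  then x5 is forced to False.
  then x8 is forced to True.
  then x10 is forced to True.
  then x11 is forced to False.
Branch on x3: take x3 = True.
For the remaining variables, x6 = True, x7 = True, x12 = True, x13 = False works.

x1=T, x2=T, x3=T, x4=F, x5=F, x6=T, x7=T, x8=T, x9=T, x10=T, x11=F, x12=T, x13=F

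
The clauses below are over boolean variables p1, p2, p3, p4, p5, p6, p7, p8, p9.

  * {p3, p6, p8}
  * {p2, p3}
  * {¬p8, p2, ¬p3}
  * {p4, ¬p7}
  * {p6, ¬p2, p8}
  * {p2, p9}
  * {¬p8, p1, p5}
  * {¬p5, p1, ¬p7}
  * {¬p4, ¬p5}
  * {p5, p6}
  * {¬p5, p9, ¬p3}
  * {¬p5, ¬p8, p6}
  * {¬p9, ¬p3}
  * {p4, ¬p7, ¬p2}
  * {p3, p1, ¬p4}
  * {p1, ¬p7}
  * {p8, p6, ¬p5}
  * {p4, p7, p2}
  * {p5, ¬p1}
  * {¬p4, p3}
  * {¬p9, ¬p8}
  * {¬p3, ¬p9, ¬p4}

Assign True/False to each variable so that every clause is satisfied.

Pure literal: p6 appears only positively; assign p6 = True.
Set p1 = True and propagate.
  then p5 is forced to True.
  then p4 is forced to False.
  then p7 is forced to False.
  then p2 is forced to True.
Set p3 = False and propagate.
The remaining clauses are satisfied by p8 = True, p9 = False.

p1=True, p2=True, p3=False, p4=False, p5=True, p6=True, p7=False, p8=True, p9=False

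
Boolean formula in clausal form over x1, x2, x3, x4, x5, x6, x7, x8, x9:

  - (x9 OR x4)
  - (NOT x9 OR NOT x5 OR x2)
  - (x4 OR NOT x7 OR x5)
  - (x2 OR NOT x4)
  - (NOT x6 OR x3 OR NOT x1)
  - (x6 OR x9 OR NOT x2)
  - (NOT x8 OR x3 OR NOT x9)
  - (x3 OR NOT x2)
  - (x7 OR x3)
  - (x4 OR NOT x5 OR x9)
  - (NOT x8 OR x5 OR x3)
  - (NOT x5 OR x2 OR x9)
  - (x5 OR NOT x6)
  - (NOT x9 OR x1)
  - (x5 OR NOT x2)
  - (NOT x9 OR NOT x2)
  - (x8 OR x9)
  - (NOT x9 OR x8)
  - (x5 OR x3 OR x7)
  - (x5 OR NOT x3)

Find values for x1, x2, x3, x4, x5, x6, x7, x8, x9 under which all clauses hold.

x1=T, x2=T, x3=T, x4=T, x5=T, x6=T, x7=T, x8=T, x9=F

Check each clause:
  1. (x9 OR x4) — x4 is true.
  2. (x2 OR NOT x9 OR NOT x5) — x2 is true.
  3. (x4 OR NOT x7 OR x5) — x4 is true.
  4. (NOT x4 OR x2) — x2 is true.
  5. (NOT x6 OR NOT x1 OR x3) — x3 is true.
  6. (x6 OR NOT x2 OR x9) — x6 is true.
  7. (NOT x8 OR NOT x9 OR x3) — x3 is true.
  8. (NOT x2 OR x3) — x3 is true.
  9. (x3 OR x7) — x3 is true.
  10. (NOT x5 OR x4 OR x9) — x4 is true.
  11. (x5 OR NOT x8 OR x3) — x3 is true.
  12. (x9 OR x2 OR NOT x5) — x2 is true.
  13. (x5 OR NOT x6) — x5 is true.
  14. (NOT x9 OR x1) — x1 is true.
  15. (NOT x2 OR x5) — x5 is true.
  16. (NOT x2 OR NOT x9) — NOT x9 is true.
  17. (x8 OR x9) — x8 is true.
  18. (NOT x9 OR x8) — x8 is true.
  19. (x5 OR x7 OR x3) — x3 is true.
  20. (NOT x3 OR x5) — x5 is true.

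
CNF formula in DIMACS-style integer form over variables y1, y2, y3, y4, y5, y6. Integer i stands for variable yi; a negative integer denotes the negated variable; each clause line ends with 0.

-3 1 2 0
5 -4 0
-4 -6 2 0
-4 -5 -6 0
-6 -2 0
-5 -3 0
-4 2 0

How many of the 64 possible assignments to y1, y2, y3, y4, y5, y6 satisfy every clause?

18

Case analysis on y2 and y4:
  y2=1, y4=1: remaining (y1,y3,y5,y6) ∈ {(0,0,1,0); (1,0,1,0)} — 2.
  y2=1, y4=0: y1 free; 3 ways for (y3,y5,y6) × 2^1 = 6.
  y2=0, y4=1: a clause becomes empty — 0.
  y2=0, y4=0: y6 free; 5 ways for (y1,y3,y5) × 2^1 = 10.
Total: 2 + 6 + 0 + 10 = 18.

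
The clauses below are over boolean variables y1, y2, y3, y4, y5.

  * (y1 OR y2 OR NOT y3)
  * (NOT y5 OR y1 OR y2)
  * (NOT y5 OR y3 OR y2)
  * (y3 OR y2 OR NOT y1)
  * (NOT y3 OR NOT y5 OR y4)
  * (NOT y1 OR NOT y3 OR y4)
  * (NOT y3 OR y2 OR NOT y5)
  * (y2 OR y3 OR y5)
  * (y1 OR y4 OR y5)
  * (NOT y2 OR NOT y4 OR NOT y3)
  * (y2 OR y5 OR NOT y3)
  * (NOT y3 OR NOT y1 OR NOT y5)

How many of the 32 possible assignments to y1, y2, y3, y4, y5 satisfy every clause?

Split on y3, then y2.
  y3=1, y2=1: a clause becomes empty — 0.
  y3=1, y2=0: a clause becomes empty — 0.
  y3=0, y2=1: 7 of the 8 assignments to (y1,y4,y5) work.
  y3=0, y2=0: a clause becomes empty — 0.
Total: 0 + 0 + 7 + 0 = 7.

7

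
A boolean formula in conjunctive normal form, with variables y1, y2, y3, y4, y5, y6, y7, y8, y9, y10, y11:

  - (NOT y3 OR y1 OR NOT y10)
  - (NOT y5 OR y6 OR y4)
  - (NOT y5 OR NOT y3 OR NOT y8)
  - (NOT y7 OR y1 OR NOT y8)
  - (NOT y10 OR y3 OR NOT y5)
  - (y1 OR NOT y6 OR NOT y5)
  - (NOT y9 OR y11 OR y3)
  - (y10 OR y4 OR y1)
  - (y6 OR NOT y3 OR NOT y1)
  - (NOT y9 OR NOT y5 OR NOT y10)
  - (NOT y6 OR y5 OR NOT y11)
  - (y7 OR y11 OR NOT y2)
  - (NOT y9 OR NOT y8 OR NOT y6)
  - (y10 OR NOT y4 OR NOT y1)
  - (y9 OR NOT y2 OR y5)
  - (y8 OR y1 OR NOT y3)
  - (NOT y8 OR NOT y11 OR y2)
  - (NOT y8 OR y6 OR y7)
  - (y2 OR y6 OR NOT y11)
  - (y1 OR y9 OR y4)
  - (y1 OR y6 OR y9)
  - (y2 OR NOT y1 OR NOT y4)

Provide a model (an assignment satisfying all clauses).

y1=True, y2=True, y3=False, y4=True, y5=False, y6=False, y7=False, y8=False, y9=True, y10=True, y11=True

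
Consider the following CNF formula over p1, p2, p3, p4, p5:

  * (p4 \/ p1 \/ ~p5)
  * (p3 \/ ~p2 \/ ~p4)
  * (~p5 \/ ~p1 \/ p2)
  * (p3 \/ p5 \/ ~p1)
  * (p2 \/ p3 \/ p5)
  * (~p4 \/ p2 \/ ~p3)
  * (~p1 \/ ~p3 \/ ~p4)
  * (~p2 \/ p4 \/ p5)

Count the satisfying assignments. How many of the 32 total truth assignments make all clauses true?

The models are:
  p1=0 p2=0 p3=0 p4=1 p5=1
  p1=0 p2=0 p3=1 p4=0 p5=0
  p1=0 p2=1 p3=1 p4=1 p5=0
  p1=0 p2=1 p3=1 p4=1 p5=1
  p1=1 p2=0 p3=1 p4=0 p5=0
  p1=1 p2=1 p3=0 p4=0 p5=1
  p1=1 p2=1 p3=1 p4=0 p5=1
Count: 7.

7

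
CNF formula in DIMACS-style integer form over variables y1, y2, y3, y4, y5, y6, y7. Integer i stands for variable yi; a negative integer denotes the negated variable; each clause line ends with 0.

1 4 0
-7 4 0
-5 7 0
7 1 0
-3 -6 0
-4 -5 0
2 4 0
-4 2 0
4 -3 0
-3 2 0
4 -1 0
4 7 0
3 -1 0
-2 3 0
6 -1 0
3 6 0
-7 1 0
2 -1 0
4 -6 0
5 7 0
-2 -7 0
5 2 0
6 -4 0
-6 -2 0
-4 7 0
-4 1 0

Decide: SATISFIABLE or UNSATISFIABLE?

UNSATISFIABLE

y4 = True:
  propagation gives y5=False, y2=True, y3=True, y6=False; an empty clause results — contradiction.
y4 = False:
  propagation gives y1=True; an empty clause results — contradiction.
Every branch closes, so no satisfying assignment exists.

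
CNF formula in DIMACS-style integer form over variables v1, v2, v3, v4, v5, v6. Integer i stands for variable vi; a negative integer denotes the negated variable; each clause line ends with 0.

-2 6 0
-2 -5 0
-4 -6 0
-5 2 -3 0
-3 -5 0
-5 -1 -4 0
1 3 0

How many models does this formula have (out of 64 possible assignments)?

14

Case analysis on v5 and v2:
  v5=T, v2=T: a clause becomes empty — 0.
  v5=T, v2=F: remaining (v1,v3,v4,v6) ∈ {(T,F,F,F); (T,F,F,T)} — 2.
  v5=F, v2=T: remaining (v1,v3,v4,v6) ∈ {(F,T,F,T); (T,F,F,T); (T,T,F,T)} — 3.
  v5=F, v2=F: 9 of the 16 assignments to (v1,v3,v4,v6) work.
Total: 0 + 2 + 3 + 9 = 14.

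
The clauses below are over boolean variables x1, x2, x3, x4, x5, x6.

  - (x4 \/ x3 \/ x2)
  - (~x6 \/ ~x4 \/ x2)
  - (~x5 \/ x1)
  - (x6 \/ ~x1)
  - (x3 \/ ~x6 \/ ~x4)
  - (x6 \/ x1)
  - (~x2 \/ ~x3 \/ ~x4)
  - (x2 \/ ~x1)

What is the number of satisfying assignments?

7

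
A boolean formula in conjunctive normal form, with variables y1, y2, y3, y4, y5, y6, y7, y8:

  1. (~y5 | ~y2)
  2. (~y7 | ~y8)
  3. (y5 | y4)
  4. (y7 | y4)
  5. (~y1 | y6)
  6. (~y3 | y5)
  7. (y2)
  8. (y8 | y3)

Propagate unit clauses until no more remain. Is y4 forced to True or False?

True

(y2) is a unit clause: y2 = True.
From (~y2 | ~y5) and y2 = True: y5 = False.
From (y5 | y4) and y5 = False: y4 = True.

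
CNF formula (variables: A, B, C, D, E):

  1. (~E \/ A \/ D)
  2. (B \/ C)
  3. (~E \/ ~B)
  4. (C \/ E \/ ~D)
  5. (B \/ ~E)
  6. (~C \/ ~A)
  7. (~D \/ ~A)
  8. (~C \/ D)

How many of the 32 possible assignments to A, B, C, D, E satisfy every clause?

4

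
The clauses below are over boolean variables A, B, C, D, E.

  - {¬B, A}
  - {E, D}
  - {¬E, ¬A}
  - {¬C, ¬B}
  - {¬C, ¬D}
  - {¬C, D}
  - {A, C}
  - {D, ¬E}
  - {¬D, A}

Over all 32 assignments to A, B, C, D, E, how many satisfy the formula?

2

Satisfying assignments:
  A=1 B=0 C=0 D=1 E=0
  A=1 B=1 C=0 D=1 E=0
Count: 2.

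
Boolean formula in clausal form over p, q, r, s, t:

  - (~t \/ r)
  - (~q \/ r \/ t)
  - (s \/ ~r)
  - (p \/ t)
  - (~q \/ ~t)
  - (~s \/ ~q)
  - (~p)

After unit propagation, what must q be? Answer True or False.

False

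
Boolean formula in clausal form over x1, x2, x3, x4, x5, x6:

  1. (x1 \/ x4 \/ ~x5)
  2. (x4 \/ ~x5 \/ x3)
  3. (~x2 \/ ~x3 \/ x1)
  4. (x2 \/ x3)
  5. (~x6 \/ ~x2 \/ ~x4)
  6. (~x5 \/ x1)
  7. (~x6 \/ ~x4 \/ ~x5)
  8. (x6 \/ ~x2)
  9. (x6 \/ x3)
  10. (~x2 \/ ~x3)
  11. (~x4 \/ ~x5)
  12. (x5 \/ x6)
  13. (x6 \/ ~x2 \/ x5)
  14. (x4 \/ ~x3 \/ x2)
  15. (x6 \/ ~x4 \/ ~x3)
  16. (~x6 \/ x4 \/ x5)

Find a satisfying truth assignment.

Try x1 = False.
  then x5 is forced to False.
  then x6 is forced to True.
  then x4 is forced to True.
  then x2 is forced to False.
  then x3 is forced to True.
Every clause has at least one true literal under this assignment.

x1 = False, x2 = False, x3 = True, x4 = True, x5 = False, x6 = True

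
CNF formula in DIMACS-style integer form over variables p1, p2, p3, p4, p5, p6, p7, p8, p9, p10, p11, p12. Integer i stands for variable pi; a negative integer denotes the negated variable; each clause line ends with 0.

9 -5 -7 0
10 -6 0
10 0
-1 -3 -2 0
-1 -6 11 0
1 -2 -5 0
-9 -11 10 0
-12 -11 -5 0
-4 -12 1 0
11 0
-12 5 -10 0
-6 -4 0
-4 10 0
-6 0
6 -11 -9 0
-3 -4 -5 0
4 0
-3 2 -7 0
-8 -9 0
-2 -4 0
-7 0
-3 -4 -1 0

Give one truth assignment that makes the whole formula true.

p1=False  p2=False  p3=True  p4=True  p5=False  p6=False  p7=False  p8=True  p9=False  p10=True  p11=True  p12=False

Check each clause:
  1. (¬p5 ∨ ¬p7 ∨ p9) — ¬p5 is true.
  2. (p10 ∨ ¬p6) — p10 is true.
  3. (p10) — p10 is true.
  4. (¬p1 ∨ ¬p2 ∨ ¬p3) — ¬p1 is true.
  5. (p11 ∨ ¬p6 ∨ ¬p1) — ¬p6 is true.
  6. (p1 ∨ ¬p5 ∨ ¬p2) — ¬p5 is true.
  7. (¬p11 ∨ ¬p9 ∨ p10) — p10 is true.
  8. (¬p5 ∨ ¬p11 ∨ ¬p12) — ¬p5 is true.
  9. (¬p12 ∨ ¬p4 ∨ p1) — ¬p12 is true.
  10. (p11) — p11 is true.
  11. (p5 ∨ ¬p10 ∨ ¬p12) — ¬p12 is true.
  12. (¬p4 ∨ ¬p6) — ¬p6 is true.
  13. (¬p4 ∨ p10) — p10 is true.
  14. (¬p6) — ¬p6 is true.
  15. (¬p9 ∨ p6 ∨ ¬p11) — ¬p9 is true.
  16. (¬p4 ∨ ¬p5 ∨ ¬p3) — ¬p5 is true.
  17. (p4) — p4 is true.
  18. (p2 ∨ ¬p3 ∨ ¬p7) — ¬p7 is true.
  19. (¬p8 ∨ ¬p9) — ¬p9 is true.
  20. (¬p4 ∨ ¬p2) — ¬p2 is true.
  21. (¬p7) — ¬p7 is true.
  22. (¬p1 ∨ ¬p3 ∨ ¬p4) — ¬p1 is true.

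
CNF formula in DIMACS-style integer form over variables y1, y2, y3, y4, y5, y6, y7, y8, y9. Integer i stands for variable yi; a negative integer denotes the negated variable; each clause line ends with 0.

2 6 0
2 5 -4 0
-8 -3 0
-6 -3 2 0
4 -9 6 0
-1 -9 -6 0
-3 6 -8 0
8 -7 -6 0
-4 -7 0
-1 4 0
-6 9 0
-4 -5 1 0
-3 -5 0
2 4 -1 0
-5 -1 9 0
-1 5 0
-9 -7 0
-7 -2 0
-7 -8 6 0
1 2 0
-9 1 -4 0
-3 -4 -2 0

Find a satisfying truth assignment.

y1 = F, y2 = T, y3 = F, y4 = T, y5 = F, y6 = F, y7 = F, y8 = F, y9 = F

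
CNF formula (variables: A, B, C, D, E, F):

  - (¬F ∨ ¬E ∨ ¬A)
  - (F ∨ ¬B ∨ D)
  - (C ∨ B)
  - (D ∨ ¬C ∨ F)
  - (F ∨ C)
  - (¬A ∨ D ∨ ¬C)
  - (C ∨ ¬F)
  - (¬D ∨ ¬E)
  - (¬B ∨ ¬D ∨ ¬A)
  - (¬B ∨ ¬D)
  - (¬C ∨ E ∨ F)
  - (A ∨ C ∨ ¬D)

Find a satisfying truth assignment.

A=True  B=False  C=True  D=True  E=False  F=True

Branch on A: take A = True.
Set B = False and propagate.
  then C is forced to True.
  then D is forced to True.
  then E is forced to False.
  then F is forced to True.
Every clause has at least one true literal under this assignment.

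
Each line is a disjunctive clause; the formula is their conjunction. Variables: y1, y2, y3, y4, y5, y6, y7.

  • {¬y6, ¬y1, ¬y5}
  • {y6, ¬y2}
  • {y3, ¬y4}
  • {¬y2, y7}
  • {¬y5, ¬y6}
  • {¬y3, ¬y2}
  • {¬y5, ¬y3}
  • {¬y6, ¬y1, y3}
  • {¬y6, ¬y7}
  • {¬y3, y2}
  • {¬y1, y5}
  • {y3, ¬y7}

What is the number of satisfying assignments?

The models are:
  y1=0 y2=0 y3=0 y4=0 y5=0 y6=0 y7=0
  y1=0 y2=0 y3=0 y4=0 y5=0 y6=1 y7=0
  y1=0 y2=0 y3=0 y4=0 y5=1 y6=0 y7=0
  y1=1 y2=0 y3=0 y4=0 y5=1 y6=0 y7=0
Count: 4.

4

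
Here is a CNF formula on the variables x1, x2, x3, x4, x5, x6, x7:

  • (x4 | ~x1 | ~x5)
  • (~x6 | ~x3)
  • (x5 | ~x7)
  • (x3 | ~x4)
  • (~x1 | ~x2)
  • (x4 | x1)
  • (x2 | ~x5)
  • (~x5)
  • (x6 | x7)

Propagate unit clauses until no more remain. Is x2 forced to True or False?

False

(~x5) is a unit clause: x5 = False.
In (~x7 | x5), x5 is now false; ~x7 must hold, so x7 = False.
In (x6 | x7), x7 is now false; x6 must hold, so x6 = True.
(~x3 | ~x6) with x6 = True leaves only ~x3, so x3 = False.
(~x4 | x3): since x3 = False, the clause reduces to (~x4). x4 = False.
From (x1 | x4) and x4 = False: x1 = True.
(~x1 | ~x2): since x1 = True, the clause reduces to (~x2). x2 = False.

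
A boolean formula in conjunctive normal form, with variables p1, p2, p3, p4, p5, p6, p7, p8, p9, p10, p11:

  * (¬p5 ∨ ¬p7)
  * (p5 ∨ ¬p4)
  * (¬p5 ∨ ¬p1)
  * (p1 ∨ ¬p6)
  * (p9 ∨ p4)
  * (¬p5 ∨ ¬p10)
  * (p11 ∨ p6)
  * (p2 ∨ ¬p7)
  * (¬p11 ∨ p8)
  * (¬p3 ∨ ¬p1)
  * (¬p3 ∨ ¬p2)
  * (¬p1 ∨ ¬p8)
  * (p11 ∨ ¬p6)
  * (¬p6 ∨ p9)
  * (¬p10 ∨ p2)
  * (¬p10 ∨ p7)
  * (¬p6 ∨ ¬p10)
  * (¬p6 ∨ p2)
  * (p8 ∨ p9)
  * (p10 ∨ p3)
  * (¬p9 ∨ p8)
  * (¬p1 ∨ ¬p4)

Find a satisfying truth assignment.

p1=F, p2=F, p3=T, p4=F, p5=F, p6=F, p7=F, p8=T, p9=T, p10=F, p11=T

Check each clause:
  1. (¬p7 ∨ ¬p5) — ¬p7 is true.
  2. (p5 ∨ ¬p4) — ¬p4 is true.
  3. (¬p5 ∨ ¬p1) — ¬p5 is true.
  4. (¬p6 ∨ p1) — ¬p6 is true.
  5. (p4 ∨ p9) — p9 is true.
  6. (¬p5 ∨ ¬p10) — ¬p5 is true.
  7. (p6 ∨ p11) — p11 is true.
  8. (¬p7 ∨ p2) — ¬p7 is true.
  9. (¬p11 ∨ p8) — p8 is true.
  10. (¬p3 ∨ ¬p1) — ¬p1 is true.
  11. (¬p3 ∨ ¬p2) — ¬p2 is true.
  12. (¬p8 ∨ ¬p1) — ¬p1 is true.
  13. (p11 ∨ ¬p6) — ¬p6 is true.
  14. (¬p6 ∨ p9) — p9 is true.
  15. (p2 ∨ ¬p10) — ¬p10 is true.
  16. (p7 ∨ ¬p10) — ¬p10 is true.
  17. (¬p10 ∨ ¬p6) — ¬p6 is true.
  18. (p2 ∨ ¬p6) — ¬p6 is true.
  19. (p9 ∨ p8) — p8 is true.
  20. (p3 ∨ p10) — p3 is true.
  21. (p8 ∨ ¬p9) — p8 is true.
  22. (¬p4 ∨ ¬p1) — ¬p4 is true.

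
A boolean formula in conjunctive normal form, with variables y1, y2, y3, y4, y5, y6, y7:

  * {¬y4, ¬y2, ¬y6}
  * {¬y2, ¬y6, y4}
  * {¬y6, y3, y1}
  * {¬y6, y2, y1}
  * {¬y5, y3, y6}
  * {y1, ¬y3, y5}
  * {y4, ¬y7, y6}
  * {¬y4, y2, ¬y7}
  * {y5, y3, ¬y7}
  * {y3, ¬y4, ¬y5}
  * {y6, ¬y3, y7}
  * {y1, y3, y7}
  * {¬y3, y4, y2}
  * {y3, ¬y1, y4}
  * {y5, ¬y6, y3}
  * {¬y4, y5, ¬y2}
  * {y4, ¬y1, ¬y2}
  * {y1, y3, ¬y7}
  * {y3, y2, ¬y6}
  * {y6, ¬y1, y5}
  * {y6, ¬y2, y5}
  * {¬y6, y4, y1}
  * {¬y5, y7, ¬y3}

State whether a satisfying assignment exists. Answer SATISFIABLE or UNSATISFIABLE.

SATISFIABLE

Set y1 = True and propagate.
For the remaining variables, y2 = True, y3 = True, y4 = True, y5 = True, y6 = False, y7 = True works.
So y1=1, y2=1, y3=1, y4=1, y5=1, y6=0, y7=1 is a satisfying assignment.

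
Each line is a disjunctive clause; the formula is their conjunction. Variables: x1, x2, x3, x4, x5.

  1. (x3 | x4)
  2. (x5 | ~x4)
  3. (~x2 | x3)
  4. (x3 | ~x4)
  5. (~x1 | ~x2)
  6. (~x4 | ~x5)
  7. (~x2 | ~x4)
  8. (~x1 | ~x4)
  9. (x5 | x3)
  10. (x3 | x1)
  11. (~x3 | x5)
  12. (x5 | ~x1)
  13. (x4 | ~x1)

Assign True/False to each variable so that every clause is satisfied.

x1=False, x2=True, x3=True, x4=False, x5=True

Check each clause:
  1. (x3 | x4) — x3 is true.
  2. (~x4 | x5) — ~x4 is true.
  3. (~x2 | x3) — x3 is true.
  4. (~x4 | x3) — x3 is true.
  5. (~x1 | ~x2) — ~x1 is true.
  6. (~x4 | ~x5) — ~x4 is true.
  7. (~x4 | ~x2) — ~x4 is true.
  8. (~x4 | ~x1) — ~x4 is true.
  9. (x5 | x3) — x3 is true.
  10. (x3 | x1) — x3 is true.
  11. (x5 | ~x3) — x5 is true.
  12. (x5 | ~x1) — x5 is true.
  13. (~x1 | x4) — ~x1 is true.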